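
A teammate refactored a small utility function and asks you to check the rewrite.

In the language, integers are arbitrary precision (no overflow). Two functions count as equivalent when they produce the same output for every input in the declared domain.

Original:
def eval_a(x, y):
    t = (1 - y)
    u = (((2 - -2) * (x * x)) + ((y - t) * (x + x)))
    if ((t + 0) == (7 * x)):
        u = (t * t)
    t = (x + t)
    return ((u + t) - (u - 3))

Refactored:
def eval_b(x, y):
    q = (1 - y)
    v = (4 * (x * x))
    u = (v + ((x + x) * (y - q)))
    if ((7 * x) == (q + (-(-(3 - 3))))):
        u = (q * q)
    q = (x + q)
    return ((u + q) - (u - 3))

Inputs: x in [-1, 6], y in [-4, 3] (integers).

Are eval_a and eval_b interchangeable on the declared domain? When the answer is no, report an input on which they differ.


Equivalent — the differences include local variable names differ; statement counts differ; constant usage differs, yet no declared input distinguishes the two.
As a probe, take x=0, y=2: eval_a runs t=-1, then u=0, then ((t + 0) == (7 * x)) is false, then t=-1, then returns 2; eval_b runs q=-1, then v=0, then u=0, then ((7 * x) == (q + (-(-(3 - 3))))) is false, then q=-1, then returns 2; both end at 2.
Sweeping the whole domain (64 inputs) finds no disagreement.
verdict: equivalent


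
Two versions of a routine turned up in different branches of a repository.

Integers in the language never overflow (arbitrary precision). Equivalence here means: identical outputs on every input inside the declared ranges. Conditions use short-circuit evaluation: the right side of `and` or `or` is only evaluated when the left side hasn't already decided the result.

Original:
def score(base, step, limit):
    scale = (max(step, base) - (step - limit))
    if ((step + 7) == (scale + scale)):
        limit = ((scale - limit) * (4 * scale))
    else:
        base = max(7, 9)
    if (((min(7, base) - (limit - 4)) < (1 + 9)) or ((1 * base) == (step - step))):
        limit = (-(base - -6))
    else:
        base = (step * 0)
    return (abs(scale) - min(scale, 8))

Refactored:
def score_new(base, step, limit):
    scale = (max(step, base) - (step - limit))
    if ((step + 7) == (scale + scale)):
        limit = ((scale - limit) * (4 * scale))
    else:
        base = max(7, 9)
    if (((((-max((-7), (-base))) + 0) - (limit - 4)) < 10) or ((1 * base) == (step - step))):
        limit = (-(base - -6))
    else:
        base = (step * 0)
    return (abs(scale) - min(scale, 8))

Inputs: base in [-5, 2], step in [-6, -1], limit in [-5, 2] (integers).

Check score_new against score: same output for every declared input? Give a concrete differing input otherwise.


Behavior is preserved: although min/max/abs usage differs, and constant usage differs, the outputs never diverge.
As a probe, take base=-2, step=-5, limit=-5: score runs scale := -2 | ((step + 7) == (scale + scale)): false | base := 9 | (((min(7, base) - (limit - 4)) < (1 + 9)) or ((1 * base) == (step - step))): false | base := 0 | result 4; score_new runs scale := -2 | ((step + 7) == (scale + scale)): false | base := 9 | (((((-max((-7), (-base))) + 0) - (limit - 4)) < 10) or ((1 * base) == (step - step))): false | base := 0 | result 4; both end at 4.
Every one of the 384 inputs gives matching results.
verdict: equivalent


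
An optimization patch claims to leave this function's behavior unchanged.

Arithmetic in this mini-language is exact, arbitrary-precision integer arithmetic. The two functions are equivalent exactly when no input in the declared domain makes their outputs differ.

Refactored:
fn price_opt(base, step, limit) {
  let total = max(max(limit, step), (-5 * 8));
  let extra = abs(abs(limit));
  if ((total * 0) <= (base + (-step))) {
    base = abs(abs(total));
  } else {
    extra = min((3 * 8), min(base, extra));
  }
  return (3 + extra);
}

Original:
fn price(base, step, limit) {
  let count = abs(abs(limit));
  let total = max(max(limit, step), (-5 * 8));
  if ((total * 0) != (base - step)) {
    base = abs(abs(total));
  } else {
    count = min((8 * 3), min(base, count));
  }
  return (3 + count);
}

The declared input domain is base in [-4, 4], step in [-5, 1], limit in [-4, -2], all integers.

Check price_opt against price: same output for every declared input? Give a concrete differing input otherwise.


The rewrite breaks on base=-4, step=-4, limit=-4, where the results are -1 and 7.
price: count := 4 | total := -4 | ((total * 0) != (base - step)): false | count := -4 | result -1
price_opt: total := -4 | extra := 4 | ((total * 0) <= (base + (-step))): true | base := 4 | result 7
verdict: not equivalent; witness: base=-4, step=-4, limit=-4


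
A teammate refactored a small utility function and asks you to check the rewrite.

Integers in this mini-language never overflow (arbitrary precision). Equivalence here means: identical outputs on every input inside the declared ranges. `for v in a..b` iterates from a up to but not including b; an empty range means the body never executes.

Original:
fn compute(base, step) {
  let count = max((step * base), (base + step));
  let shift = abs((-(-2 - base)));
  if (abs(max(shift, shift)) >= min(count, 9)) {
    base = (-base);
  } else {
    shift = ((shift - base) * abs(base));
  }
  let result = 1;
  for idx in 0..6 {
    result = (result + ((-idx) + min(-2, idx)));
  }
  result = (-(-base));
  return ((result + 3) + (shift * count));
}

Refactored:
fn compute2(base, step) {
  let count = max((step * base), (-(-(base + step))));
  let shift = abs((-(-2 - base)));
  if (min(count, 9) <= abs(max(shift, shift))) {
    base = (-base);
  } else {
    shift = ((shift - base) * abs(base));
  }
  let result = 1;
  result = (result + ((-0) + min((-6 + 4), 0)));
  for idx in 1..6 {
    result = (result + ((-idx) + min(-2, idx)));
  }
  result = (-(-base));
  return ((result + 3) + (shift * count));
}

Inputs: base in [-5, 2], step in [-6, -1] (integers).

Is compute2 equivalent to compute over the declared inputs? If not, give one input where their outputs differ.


The two are interchangeable: comparison usage differs, arithmetic usage differs, constant usage differs, statement counts differ, loop structure differs, min/max/abs usage differs, and every declared input agrees.
As a probe, take base=0, step=-2: compute runs count=0, then shift=2, then (abs(max(shift, shift)) >= min(count, 9)) is true, then base=0, then result=1, then (idx=0), then result=-1, then (idx=1), then result=-4, then (idx=2), then result=-8, then (idx=3), then result=-13, then (idx=4), then result=-19, then (idx=5), then result=-26, then result=0, then returns 3; compute2 runs count=0, then shift=2, then (min(count, 9) <= abs(max(shift, shift))) is true, then base=0, then result=1, then result=-1, then (idx=1), then result=-4, then (idx=2), then result=-8, then (idx=3), then result=-13, then (idx=4), then result=-19, then (idx=5), then result=-26, then result=0, then returns 3; both end at 3.
Checked all 48 inputs in the declared domain: the outputs agree on every one.
verdict: equivalent


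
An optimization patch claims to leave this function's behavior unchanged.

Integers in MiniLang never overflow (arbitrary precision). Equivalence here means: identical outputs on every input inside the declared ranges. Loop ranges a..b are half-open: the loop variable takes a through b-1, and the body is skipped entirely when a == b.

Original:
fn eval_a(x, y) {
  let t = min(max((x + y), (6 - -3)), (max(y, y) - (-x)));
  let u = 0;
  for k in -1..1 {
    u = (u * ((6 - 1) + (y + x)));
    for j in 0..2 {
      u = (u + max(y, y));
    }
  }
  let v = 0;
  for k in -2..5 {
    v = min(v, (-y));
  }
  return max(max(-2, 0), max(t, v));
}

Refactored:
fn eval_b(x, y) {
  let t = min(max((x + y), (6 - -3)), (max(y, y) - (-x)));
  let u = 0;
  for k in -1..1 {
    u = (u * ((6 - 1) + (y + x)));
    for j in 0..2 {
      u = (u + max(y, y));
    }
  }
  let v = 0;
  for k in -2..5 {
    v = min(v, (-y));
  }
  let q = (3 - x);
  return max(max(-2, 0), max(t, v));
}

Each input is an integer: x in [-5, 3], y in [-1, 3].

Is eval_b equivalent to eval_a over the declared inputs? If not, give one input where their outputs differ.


Differences: arithmetic usage differs, and constant usage differs, and local variable names differ, and statement counts differ — yet all 45 inputs agree.
verdict: equivalent


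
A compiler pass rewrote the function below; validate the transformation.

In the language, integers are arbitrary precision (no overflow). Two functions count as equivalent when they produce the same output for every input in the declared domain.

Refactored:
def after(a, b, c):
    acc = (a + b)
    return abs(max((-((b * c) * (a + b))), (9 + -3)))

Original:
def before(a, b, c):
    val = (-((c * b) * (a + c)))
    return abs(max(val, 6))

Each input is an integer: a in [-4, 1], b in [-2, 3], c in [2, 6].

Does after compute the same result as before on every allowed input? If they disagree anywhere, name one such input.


a=-4, b=-2, c=5 yields 10 from before but 6 from after.
verdict: not equivalent; witness: a=-4, b=-2, c=5


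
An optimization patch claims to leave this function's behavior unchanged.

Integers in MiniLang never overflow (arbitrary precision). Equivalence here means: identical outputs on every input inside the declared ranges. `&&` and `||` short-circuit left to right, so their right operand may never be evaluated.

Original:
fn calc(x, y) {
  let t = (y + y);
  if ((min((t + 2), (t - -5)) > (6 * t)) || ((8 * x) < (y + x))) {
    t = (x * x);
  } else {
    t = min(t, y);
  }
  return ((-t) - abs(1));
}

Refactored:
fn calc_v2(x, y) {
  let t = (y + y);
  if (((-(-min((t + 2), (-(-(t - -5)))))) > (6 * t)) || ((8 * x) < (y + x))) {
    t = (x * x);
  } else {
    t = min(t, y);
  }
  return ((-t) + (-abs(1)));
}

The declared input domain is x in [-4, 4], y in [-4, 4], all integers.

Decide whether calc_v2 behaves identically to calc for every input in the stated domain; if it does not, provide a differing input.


Although arithmetic usage differs, 81/81 inputs agree.
verdict: equivalent


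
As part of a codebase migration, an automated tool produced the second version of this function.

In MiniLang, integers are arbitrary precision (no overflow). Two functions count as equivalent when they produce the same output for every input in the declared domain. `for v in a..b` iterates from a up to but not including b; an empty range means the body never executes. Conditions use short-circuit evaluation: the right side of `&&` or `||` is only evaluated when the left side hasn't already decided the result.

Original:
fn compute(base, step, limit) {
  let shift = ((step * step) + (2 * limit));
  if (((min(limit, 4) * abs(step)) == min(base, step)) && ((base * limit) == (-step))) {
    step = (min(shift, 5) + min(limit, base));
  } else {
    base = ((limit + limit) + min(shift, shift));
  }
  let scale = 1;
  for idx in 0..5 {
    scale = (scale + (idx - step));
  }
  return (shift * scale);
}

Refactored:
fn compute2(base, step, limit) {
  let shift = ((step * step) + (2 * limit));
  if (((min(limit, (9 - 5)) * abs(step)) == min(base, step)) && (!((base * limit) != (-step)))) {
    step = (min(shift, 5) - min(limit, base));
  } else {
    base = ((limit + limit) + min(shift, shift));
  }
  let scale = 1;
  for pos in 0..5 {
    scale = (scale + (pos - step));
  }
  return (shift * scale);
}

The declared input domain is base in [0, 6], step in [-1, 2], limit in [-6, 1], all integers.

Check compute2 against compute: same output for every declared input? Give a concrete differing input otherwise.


These are not equivalent — on base=0, step=0, limit=-6 the outputs split (-1212 vs -492).
compute: shift := -12 | (((min(limit, 4) * abs(step)) == min(base, step)) && ((base * limit) == (-step))): true | step := -18 | scale := 1 | iter idx=0: | scale := 19 | iter idx=1: | scale := 38 | iter idx=2: | scale := 58 | iter idx=3: | scale := 79 | iter idx=4: | scale := 101 | result -1212
compute2: shift := -12 | (((min(limit, (9 - 5)) * abs(step)) == min(base, step)) && (!((base * limit) != (-step)))): true | step := -6 | scale := 1 | iter pos=0: | scale := 7 | iter pos=1: | scale := 14 | iter pos=2: | scale := 22 | iter pos=3: | scale := 31 | iter pos=4: | scale := 41 | result -492
verdict: not equivalent; witness: base=0, step=0, limit=-6


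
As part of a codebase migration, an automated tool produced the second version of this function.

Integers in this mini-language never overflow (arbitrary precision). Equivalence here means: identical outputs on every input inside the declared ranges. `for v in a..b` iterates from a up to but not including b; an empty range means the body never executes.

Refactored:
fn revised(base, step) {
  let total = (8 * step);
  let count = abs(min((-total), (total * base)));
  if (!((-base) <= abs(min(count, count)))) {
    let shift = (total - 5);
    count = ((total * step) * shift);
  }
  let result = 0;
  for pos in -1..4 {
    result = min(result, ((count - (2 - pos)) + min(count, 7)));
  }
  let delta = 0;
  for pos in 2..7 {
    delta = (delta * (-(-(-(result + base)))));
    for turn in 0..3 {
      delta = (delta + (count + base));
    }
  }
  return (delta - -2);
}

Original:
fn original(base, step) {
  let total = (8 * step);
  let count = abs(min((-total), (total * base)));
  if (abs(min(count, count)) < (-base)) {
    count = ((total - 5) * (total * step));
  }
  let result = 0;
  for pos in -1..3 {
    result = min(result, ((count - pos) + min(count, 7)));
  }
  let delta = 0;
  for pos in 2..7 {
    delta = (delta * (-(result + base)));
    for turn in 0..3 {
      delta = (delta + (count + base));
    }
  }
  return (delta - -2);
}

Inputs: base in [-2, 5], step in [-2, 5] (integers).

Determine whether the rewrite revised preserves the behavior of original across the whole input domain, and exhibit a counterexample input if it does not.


Not equivalent: base=-2, step=0 separates them (-2044 vs -4684).
original: total := 0 | count := 0 | (abs(min(count, count)) < (-base)): true | count := 0 | result := 0 | iter pos=-1: | result := 0 | iter pos=0: | result := 0 | iter pos=1: | result := -1 | iter pos=2: | result := -2 | delta := 0 | iter pos=2: | delta := 0 | iter turn=0: | delta := -2 | iter turn=1: | delta := -4 | iter turn=2: | delta := -6 | iter pos=3: | delta := -24 | iter turn=0: | delta := -26 | iter turn=1: | delta := -28 | iter turn=2: | delta := -30 | iter pos=4: | delta := -120 | iter turn=0: | delta := -122 | iter turn=1: | delta := -124 | iter turn=2: | delta := -126 | iter pos=5: | delta := -504 | iter turn=0: | delta := -506 | iter turn=1: | delta := -508 | iter turn=2: | delta := -510 | iter pos=6: | delta := -2040 | iter turn=0: | delta := -2042 | iter turn=1: | delta := -2044 | iter turn=2: | delta := -2046 | result -2044
revised: total := 0 | count := 0 | (!((-base) <= abs(min(count, count)))): true | shift := -5 | count := 0 | result := 0 | iter pos=-1: | result := -3 | iter pos=0: | result := -3 | iter pos=1: | result := -3 | iter pos=2: | result := -3 | iter pos=3: | result := -3 | delta := 0 | iter pos=2: | delta := 0 | iter turn=0: | delta := -2 | iter turn=1: | delta := -4 | iter turn=2: | delta := -6 | iter pos=3: | delta := -30 | iter turn=0: | delta := -32 | iter turn=1: | delta := -34 | iter turn=2: | delta := -36 | iter pos=4: | delta := -180 | iter turn=0: | delta := -182 | iter turn=1: | delta := -184 | iter turn=2: | delta := -186 | iter pos=5: | delta := -930 | iter turn=0: | delta := -932 | iter turn=1: | delta := -934 | iter turn=2: | delta := -936 | iter pos=6: | delta := -4680 | iter turn=0: | delta := -4682 | iter turn=1: | delta := -4684 | iter turn=2: | delta := -4686 | result -4684
verdict: not equivalent; witness: base=-2, step=0


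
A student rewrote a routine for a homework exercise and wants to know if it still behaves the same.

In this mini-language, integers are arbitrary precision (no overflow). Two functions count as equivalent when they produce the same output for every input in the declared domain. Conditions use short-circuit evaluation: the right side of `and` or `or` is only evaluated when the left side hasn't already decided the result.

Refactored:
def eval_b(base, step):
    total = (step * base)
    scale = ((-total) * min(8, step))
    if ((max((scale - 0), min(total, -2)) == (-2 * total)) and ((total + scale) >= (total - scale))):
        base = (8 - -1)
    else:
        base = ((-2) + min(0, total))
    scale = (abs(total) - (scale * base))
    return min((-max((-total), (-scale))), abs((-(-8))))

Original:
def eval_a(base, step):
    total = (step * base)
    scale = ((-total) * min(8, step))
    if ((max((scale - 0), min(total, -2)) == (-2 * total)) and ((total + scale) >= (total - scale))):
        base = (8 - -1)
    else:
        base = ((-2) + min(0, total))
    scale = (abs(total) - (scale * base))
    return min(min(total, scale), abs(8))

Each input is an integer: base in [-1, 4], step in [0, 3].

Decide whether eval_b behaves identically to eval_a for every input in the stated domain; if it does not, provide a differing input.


Side by side, the visible changes include: min/max/abs usage differs.
One worked example (base=0, step=3) — eval_a: total := 0 | scale := 0 | ((max((scale - 0), min(total, -2)) == (-2 * total)) and ((total + scale) >= (total - scale))): true | base := 9 | scale := 0 | result 0; eval_b: total := 0 | scale := 0 | ((max((scale - 0), min(total, -2)) == (-2 * total)) and ((total + scale) >= (total - scale))): true | base := 9 | scale := 0 | result 0; agreement on 0.
Checked all 24 inputs in the declared domain: the outputs agree on every one.
verdict: equivalent


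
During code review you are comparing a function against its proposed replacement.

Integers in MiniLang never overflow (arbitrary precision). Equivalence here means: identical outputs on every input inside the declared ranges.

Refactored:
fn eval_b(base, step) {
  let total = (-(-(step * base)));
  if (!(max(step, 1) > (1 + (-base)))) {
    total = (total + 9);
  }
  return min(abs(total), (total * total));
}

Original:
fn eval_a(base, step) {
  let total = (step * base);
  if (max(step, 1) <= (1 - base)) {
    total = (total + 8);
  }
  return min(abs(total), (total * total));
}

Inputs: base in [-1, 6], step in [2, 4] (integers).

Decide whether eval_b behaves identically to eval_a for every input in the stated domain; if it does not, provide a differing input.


Consider the input base=-1, step=2.
eval_a: total becomes -2; next (max(step, 1) <= (1 - base)) evaluates to true; next total becomes 6; next final value 6
eval_b: total becomes -2; next (!(max(step, 1) > (1 + (-base)))) evaluates to true; next total becomes 7; next final value 7
6 != 7, so the rewrite changes behavior.
verdict: not equivalent; witness: base=-1, step=2


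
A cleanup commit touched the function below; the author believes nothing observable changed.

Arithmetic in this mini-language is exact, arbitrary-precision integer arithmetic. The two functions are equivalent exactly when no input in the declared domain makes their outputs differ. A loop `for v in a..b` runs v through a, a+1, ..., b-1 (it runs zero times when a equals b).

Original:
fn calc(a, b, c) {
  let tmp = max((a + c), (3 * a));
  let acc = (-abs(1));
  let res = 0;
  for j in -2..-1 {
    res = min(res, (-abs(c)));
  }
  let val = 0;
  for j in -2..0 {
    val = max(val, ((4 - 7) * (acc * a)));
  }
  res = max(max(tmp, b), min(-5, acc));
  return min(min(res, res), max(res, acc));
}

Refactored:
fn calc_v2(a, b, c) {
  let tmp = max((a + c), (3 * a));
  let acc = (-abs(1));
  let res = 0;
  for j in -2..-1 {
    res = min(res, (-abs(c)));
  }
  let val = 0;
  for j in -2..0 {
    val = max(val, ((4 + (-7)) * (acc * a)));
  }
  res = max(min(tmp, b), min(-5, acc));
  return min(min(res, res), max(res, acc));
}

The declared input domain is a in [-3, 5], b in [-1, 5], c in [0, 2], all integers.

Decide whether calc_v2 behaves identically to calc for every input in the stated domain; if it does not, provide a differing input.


Try a=-3, b=-1, c=0.
calc: tmp := -3 | acc := -1 | res := 0 | iter j=-2: | res := 0 | val := 0 | iter j=-2: | val := 0 | iter j=-1: | val := 0 | res := -1 | result -1
calc_v2: tmp := -3 | acc := -1 | res := 0 | iter j=-2: | res := 0 | val := 0 | iter j=-2: | val := 0 | iter j=-1: | val := 0 | res := -3 | result -3
-1 != -3, so the rewrite changes behavior.
verdict: not equivalent; witness: a=-3, b=-1, c=0


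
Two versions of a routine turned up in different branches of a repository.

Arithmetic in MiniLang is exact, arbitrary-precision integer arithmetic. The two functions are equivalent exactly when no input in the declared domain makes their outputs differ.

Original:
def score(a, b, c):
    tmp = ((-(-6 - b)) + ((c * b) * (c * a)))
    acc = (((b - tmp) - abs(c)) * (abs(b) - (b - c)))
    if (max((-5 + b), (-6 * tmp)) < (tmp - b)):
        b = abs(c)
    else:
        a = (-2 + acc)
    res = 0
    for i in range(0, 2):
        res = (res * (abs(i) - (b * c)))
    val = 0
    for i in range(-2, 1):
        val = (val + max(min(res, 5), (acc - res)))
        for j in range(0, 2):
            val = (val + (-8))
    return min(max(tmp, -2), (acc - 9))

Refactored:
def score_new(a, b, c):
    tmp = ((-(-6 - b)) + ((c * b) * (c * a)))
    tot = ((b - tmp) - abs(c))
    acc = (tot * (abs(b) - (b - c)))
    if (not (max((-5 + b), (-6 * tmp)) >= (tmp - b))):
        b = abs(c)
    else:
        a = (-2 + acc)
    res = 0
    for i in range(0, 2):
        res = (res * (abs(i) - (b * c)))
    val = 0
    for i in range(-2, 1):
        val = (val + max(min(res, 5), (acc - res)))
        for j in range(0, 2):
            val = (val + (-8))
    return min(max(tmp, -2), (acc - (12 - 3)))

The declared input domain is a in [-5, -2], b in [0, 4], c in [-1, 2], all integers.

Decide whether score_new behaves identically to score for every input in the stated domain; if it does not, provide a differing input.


Equivalent — the differences include boolean connective usage differs, plus arithmetic usage differs, plus comparison usage differs, plus local variable names differ, plus statement counts differ, plus constant usage differs, yet no declared input distinguishes the two.
Spot check at a=-4, b=0, c=0 — score: tmp := 6 | acc := 0 | (max((-5 + b), (-6 * tmp)) < (tmp - b)): true | b := 0 | res := 0 | iter i=0: | res := 0 | iter i=1: | res := 0 | val := 0 | iter i=-2: | val := 0 | iter j=0: | val := -8 | iter j=1: | val := -16 | iter i=-1: | val := -16 | iter j=0: | val := -24 | iter j=1: | val := -32 | iter i=0: | val := -32 | iter j=0: | val := -40 | iter j=1: | val := -48 | result -9. score_new: tmp := 6 | tot := -6 | acc := 0 | (not (max((-5 + b), (-6 * tmp)) >= (tmp - b))): true | b := 0 | res := 0 | iter i=0: | res := 0 | iter i=1: | res := 0 | val := 0 | iter i=-2: | val := 0 | iter j=0: | val := -8 | iter j=1: | val := -16 | iter i=-1: | val := -16 | iter j=0: | val := -24 | iter j=1: | val := -32 | iter i=0: | val := -32 | iter j=0: | val := -40 | iter j=1: | val := -48 | result -9. Both give -9.
Checked all 80 inputs in the declared domain: the outputs agree on every one.
verdict: equivalent


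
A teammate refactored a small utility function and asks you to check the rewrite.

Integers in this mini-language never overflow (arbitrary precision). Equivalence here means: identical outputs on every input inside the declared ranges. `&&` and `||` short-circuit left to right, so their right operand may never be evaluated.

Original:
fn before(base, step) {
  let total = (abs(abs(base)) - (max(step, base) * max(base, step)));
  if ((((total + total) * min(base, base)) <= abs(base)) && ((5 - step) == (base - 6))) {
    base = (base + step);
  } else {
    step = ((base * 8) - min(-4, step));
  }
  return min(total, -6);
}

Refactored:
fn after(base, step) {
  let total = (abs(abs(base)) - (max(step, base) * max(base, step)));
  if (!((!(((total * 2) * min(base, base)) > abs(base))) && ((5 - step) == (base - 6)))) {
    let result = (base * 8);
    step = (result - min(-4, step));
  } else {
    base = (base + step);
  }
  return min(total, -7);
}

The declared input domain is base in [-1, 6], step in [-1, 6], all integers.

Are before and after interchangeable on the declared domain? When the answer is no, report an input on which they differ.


Run the pair on base=-1, step=-1.
before: total = 0; ((((total + total) * min(base, base)) <= abs(base)) && ((5 - step) == (base - 6))) -> false; step = -4; return -6
after: total = 0; (!((!(((total * 2) * min(base, base)) > abs(base))) && ((5 - step) == (base - 6)))) -> true; result = -8; step = -4; return -7
-6 and -7 differ, so these are not the same function on this domain.
verdict: not equivalent; witness: base=-1, step=-1


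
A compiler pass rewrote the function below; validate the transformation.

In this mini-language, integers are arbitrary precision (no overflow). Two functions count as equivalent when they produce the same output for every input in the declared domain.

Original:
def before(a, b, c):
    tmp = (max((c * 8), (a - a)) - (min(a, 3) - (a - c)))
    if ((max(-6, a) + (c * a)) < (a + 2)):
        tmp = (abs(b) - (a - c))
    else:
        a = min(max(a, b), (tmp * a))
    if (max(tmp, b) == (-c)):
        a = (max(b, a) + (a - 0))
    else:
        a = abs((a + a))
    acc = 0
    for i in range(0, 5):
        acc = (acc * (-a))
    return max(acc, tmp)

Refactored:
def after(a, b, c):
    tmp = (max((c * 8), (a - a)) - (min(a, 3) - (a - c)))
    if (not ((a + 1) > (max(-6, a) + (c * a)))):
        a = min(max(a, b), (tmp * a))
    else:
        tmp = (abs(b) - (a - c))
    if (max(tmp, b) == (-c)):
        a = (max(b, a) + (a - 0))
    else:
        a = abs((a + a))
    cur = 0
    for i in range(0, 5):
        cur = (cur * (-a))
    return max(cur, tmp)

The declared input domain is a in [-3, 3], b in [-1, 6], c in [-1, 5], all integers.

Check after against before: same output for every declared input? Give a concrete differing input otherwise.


The rewrite breaks on a=-1, b=0, c=-1, where the results are 0 and 1.
before: tmp := 1 | ((max(-6, a) + (c * a)) < (a + 2)): true | tmp := 0 | (max(tmp, b) == (-c)): false | a := 2 | acc := 0 | iter i=0: | acc := 0 | iter i=1: | acc := 0 | iter i=2: | acc := 0 | iter i=3: | acc := 0 | iter i=4: | acc := 0 | result 0
after: tmp := 1 | (not ((a + 1) > (max(-6, a) + (c * a)))): true | a := -1 | (max(tmp, b) == (-c)): true | a := -1 | cur := 0 | iter i=0: | cur := 0 | iter i=1: | cur := 0 | iter i=2: | cur := 0 | iter i=3: | cur := 0 | iter i=4: | cur := 0 | result 1
verdict: not equivalent; witness: a=-1, b=0, c=-1


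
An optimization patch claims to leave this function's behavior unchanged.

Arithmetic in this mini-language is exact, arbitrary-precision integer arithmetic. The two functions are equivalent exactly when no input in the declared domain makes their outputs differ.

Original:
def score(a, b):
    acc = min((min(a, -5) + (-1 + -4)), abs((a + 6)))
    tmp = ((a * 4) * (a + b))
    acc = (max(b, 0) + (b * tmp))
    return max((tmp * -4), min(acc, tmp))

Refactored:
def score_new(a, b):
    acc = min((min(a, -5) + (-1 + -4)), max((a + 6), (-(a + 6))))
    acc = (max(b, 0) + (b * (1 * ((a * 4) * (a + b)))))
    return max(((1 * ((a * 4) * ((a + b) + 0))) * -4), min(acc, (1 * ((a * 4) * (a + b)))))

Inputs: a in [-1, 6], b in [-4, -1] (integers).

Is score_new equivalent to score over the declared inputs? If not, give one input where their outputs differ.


Side by side, the visible changes include: min/max/abs usage differs; and local variable names differ; and statement counts differ; and constant usage differs; and arithmetic usage differs.
As a probe, take a=3, b=-1: score runs acc=-10, then tmp=24, then acc=-24, then returns -24; score_new runs acc=-10, then acc=-24, then returns -24; both end at -24.
Sweeping the whole domain (32 inputs) finds no disagreement.
verdict: equivalent


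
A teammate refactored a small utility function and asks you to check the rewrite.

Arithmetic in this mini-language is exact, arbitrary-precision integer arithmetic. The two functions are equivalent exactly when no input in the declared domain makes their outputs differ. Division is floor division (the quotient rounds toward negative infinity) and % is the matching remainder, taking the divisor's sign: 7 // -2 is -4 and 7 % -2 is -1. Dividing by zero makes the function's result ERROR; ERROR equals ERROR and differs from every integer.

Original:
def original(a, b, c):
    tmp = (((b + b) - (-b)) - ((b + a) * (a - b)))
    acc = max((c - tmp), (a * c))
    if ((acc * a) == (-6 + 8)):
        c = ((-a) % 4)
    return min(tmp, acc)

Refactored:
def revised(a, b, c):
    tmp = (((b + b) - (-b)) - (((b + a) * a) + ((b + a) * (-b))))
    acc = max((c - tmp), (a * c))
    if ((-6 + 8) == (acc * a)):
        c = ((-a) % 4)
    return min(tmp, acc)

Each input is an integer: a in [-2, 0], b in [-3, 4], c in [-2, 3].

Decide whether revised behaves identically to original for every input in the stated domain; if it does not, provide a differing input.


Changes here: arithmetic usage differs; the full 144-point sweep finds no disagreement.
verdict: equivalent


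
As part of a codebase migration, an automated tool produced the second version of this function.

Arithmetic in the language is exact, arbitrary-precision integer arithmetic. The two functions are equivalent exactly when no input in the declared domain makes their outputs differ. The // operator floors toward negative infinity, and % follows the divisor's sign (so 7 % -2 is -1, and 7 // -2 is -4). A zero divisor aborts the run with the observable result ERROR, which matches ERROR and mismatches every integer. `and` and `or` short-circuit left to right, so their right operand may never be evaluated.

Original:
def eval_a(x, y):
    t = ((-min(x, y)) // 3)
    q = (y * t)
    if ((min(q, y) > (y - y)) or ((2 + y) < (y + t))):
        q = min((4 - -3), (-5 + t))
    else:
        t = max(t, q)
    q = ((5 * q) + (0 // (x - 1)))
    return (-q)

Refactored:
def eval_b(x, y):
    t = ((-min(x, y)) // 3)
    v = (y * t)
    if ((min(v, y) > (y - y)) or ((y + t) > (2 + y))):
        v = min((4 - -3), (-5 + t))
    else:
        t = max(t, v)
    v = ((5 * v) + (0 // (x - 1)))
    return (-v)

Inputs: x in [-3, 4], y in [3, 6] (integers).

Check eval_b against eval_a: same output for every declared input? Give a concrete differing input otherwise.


Comparing the listings, the differences include: comparison usage differs, and local variable names differ.
Tracing x=4, y=5: eval_a: t=-2, then q=-10, then ((min(q, y) > (y - y)) or ((2 + y) < (y + t))) is false, then t=-2, then q=-50, then returns 50 | eval_b: t=-2, then v=-10, then ((min(v, y) > (y - y)) or ((y + t) > (2 + y))) is false, then t=-2, then v=-50, then returns 50 — matching result 50.
Every one of the 32 inputs gives matching results.
verdict: equivalent


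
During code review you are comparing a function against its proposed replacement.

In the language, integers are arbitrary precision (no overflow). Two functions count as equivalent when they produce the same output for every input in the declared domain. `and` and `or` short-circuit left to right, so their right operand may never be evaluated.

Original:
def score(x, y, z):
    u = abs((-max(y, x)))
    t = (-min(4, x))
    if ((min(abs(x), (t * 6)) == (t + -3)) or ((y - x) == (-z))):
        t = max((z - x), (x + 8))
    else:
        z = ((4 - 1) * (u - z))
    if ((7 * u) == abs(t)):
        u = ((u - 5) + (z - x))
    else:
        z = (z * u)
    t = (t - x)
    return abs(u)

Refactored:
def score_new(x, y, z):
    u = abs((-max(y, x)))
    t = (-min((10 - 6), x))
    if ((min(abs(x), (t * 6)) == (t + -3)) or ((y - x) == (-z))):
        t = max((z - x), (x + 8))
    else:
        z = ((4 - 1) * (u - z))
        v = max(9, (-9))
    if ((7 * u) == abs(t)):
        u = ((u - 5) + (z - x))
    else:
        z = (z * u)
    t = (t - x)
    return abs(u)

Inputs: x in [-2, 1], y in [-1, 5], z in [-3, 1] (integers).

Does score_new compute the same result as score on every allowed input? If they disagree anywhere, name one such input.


The two are interchangeable: arithmetic usage differs, and constant usage differs, and statement counts differ, and min/max/abs usage differs, and local variable names differ, and every declared input agrees.
One worked example (x=0, y=0, z=-3) — score: u := 0 | t := 0 | ((min(abs(x), (t * 6)) == (t + -3)) or ((y - x) == (-z))): false | z := 9 | ((7 * u) == abs(t)): true | u := 4 | t := 0 | result 4; score_new: u := 0 | t := 0 | ((min(abs(x), (t * 6)) == (t + -3)) or ((y - x) == (-z))): false | z := 9 | v := 9 | ((7 * u) == abs(t)): true | u := 4 | t := 0 | result 4; agreement on 4.
Across all 140 domain points the two functions coincide.
verdict: equivalent


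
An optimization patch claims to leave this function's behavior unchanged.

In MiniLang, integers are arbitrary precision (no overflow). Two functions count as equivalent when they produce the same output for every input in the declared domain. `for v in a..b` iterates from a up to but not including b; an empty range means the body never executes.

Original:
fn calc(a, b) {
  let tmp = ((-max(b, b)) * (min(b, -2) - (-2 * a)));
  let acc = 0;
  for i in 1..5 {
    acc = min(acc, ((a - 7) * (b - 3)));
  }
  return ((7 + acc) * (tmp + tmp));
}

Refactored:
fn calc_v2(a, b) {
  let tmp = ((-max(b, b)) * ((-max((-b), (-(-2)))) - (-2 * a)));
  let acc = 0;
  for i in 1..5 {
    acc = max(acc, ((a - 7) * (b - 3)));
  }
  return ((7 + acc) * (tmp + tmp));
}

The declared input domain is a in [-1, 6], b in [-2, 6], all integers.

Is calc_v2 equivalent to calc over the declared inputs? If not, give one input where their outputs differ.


Take a=-1, b=-2.
calc: tmp becomes -8; next acc becomes 0; next at i=1:; next acc becomes 0; next at i=2:; next acc becomes 0; next at i=3:; next acc becomes 0; next at i=4:; next acc becomes 0; next final value -112
calc_v2: tmp becomes -8; next acc becomes 0; next at i=1:; next acc becomes 40; next at i=2:; next acc becomes 40; next at i=3:; next acc becomes 40; next at i=4:; next acc becomes 40; next final value -752
-112 against -752: the behavior changed.
verdict: not equivalent; witness: a=-1, b=-2


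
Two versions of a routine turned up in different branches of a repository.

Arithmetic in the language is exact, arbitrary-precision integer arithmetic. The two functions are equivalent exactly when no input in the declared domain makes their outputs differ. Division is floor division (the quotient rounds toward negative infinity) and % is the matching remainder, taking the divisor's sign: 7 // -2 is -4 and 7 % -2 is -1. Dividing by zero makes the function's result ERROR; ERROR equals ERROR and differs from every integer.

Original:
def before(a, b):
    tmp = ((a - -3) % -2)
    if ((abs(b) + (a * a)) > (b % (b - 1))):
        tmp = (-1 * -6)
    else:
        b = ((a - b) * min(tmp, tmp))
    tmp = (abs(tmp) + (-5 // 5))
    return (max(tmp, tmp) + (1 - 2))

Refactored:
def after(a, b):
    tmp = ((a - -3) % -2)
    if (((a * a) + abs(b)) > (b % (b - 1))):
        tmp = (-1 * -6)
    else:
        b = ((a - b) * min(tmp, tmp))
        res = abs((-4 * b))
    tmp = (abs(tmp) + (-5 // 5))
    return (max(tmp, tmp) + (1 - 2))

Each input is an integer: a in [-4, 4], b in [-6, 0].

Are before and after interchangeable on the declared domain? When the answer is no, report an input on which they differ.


The two are interchangeable: arithmetic usage differs; also statement counts differ; also local variable names differ; also min/max/abs usage differs; also constant usage differs, and every declared input agrees.
Tracing a=-4, b=-3: before: tmp=-1, then ((abs(b) + (a * a)) > (b % (b - 1))) is true, then tmp=6, then tmp=5, then returns 4 | after: tmp=-1, then (((a * a) + abs(b)) > (b % (b - 1))) is true, then tmp=6, then tmp=5, then returns 4 — matching result 4.
Sweeping the whole domain (63 inputs) finds no disagreement.
verdict: equivalent


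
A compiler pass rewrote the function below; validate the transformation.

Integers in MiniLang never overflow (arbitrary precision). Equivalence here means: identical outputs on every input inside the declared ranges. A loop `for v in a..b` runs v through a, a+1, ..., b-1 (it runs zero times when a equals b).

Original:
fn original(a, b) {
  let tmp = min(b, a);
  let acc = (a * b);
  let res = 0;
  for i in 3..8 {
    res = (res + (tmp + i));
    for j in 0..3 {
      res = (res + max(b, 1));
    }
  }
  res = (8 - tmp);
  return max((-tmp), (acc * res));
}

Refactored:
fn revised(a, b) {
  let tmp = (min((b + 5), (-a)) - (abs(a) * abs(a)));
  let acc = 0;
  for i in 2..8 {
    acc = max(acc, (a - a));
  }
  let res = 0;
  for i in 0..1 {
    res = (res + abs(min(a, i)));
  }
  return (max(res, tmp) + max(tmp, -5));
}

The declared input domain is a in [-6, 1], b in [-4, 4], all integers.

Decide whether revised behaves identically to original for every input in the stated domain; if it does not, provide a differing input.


There is a counterexample at a=-6, b=-4: 336 on one side, 1 on the other.
original: tmp becomes -6; next acc becomes 24; next res becomes 0; next at i=3:; next res becomes -3; next at j=0:; next res becomes -2; next at j=1:; next res becomes -1; next at j=2:; next res becomes 0; next at i=4:; next res becomes -2; next at j=0:; next res becomes -1; next at j=1:; next res becomes 0; next at j=2:; next res becomes 1; next at i=5:; next res becomes 0; next at j=0:; next res becomes 1; next at j=1:; next res becomes 2; next at j=2:; next res becomes 3; next at i=6:; next res becomes 3; next at j=0:; next res becomes 4; next at j=1:; next res becomes 5; next at j=2:; next res becomes 6; next at i=7:; next res becomes 7; next at j=0:; next res becomes 8; next at j=1:; next res becomes 9; next at j=2:; next res becomes 10; next res becomes 14; next final value 336
revised: tmp becomes -35; next acc becomes 0; next at i=2:; next acc becomes 0; next at i=3:; next acc becomes 0; next at i=4:; next acc becomes 0; next at i=5:; next acc becomes 0; next at i=6:; next acc becomes 0; next at i=7:; next acc becomes 0; next res becomes 0; next at i=0:; next res becomes 6; next final value 1
verdict: not equivalent; witness: a=-6, b=-4


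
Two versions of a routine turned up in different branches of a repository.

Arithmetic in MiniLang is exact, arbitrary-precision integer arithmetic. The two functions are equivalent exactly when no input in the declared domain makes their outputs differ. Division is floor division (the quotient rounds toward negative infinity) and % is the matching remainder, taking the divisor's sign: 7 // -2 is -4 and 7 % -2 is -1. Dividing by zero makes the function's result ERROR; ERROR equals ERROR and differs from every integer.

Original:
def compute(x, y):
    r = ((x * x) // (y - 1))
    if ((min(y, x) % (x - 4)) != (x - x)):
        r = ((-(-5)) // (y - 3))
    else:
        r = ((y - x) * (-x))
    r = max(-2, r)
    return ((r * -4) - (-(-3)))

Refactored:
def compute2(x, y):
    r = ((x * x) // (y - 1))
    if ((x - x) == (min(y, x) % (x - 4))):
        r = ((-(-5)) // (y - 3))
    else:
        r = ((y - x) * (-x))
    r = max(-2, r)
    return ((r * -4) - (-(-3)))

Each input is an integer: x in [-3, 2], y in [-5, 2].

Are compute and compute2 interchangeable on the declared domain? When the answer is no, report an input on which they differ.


These are not equivalent — on x=-3, y=-5 the outputs split (1 vs 5).
compute: r = -2; ((min(y, x) % (x - 4)) != (x - x)) -> true; r = -1; r = -1; return 1
compute2: r = -2; ((x - x) == (min(y, x) % (x - 4))) -> false; r = -6; r = -2; return 5
verdict: not equivalent; witness: x=-3, y=-5


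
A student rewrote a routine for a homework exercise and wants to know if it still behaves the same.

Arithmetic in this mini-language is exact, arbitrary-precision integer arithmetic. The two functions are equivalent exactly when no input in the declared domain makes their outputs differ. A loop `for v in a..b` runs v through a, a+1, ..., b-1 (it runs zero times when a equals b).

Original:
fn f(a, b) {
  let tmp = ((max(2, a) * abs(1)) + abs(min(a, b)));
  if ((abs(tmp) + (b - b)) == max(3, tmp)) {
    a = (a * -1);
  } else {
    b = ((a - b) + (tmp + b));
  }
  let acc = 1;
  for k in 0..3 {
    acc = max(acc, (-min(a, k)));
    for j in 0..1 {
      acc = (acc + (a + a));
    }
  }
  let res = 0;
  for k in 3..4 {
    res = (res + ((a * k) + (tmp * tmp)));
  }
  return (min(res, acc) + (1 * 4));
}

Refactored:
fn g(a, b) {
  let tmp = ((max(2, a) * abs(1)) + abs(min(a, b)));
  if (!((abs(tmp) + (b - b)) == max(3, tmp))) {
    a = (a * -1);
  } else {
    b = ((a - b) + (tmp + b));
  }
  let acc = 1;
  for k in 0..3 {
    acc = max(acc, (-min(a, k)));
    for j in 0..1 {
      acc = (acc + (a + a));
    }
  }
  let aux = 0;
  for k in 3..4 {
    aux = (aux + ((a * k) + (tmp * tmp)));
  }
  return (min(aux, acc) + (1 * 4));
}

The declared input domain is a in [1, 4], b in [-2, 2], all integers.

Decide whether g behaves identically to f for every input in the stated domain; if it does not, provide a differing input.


Evaluate both at a=1, b=-2.
f: tmp := 4 | ((abs(tmp) + (b - b)) == max(3, tmp)): true | a := -1 | acc := 1 | iter k=0: | acc := 1 | iter j=0: | acc := -1 | iter k=1: | acc := 1 | iter j=0: | acc := -1 | iter k=2: | acc := 1 | iter j=0: | acc := -1 | res := 0 | iter k=3: | res := 13 | result 3
g: tmp := 4 | (!((abs(tmp) + (b - b)) == max(3, tmp))): false | b := 5 | acc := 1 | iter k=0: | acc := 1 | iter j=0: | acc := 3 | iter k=1: | acc := 3 | iter j=0: | acc := 5 | iter k=2: | acc := 5 | iter j=0: | acc := 7 | aux := 0 | iter k=3: | aux := 19 | result 11
3 against 11: the behavior changed.
verdict: not equivalent; witness: a=1, b=-2
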